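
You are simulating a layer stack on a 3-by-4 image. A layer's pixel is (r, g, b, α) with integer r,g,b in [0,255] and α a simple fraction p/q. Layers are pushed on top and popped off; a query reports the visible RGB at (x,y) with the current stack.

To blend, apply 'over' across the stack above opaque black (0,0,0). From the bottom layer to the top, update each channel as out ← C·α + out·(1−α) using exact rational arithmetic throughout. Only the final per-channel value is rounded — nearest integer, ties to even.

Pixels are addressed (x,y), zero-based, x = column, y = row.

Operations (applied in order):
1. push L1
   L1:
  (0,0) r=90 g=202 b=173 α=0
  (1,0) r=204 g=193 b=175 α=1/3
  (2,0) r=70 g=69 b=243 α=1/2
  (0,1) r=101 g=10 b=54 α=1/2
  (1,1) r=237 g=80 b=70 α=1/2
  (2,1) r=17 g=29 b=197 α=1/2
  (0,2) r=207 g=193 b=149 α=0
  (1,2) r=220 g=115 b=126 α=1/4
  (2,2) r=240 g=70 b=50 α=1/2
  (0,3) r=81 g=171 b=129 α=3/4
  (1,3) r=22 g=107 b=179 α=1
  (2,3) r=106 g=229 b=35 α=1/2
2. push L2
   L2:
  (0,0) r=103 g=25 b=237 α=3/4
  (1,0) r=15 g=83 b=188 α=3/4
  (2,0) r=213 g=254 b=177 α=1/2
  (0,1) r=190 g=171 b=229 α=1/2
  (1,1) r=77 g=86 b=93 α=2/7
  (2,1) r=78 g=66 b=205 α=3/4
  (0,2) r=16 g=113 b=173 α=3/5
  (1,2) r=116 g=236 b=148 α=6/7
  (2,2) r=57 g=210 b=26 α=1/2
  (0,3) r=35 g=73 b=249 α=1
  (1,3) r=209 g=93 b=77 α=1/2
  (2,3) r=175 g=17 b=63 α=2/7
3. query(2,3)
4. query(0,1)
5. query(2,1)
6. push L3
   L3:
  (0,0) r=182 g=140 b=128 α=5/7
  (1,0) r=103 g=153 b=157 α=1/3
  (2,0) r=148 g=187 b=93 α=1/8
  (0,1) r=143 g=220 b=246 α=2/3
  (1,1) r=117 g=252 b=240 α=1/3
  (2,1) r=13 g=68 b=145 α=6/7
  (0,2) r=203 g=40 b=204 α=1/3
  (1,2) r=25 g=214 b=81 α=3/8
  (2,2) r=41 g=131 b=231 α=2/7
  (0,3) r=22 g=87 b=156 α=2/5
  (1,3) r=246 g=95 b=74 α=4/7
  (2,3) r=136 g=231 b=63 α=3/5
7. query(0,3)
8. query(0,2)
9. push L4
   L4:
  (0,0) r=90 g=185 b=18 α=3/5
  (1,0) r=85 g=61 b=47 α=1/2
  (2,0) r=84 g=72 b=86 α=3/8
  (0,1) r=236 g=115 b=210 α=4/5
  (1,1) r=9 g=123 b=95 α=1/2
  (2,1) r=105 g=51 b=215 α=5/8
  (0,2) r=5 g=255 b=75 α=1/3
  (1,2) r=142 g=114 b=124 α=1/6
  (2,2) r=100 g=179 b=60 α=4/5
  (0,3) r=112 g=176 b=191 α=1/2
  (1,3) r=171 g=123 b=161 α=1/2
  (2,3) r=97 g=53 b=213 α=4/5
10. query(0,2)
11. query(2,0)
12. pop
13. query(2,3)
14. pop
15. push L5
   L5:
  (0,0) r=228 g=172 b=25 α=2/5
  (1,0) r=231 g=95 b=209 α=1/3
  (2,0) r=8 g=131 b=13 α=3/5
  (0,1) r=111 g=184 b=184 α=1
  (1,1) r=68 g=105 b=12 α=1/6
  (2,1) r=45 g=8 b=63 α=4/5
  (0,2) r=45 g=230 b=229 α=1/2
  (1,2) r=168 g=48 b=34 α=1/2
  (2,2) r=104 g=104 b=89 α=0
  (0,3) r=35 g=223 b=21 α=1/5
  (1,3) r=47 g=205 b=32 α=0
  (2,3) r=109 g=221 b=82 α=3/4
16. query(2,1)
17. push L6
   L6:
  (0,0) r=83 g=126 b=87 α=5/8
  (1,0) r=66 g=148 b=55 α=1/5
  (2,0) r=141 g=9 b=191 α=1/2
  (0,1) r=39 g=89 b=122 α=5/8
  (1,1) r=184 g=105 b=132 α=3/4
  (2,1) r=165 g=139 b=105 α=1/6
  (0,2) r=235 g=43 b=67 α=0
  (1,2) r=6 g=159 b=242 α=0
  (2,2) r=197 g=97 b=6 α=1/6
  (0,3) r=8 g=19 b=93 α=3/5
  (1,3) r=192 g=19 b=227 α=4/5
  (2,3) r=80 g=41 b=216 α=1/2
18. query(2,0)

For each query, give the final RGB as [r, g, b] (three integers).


query (2,3) [L1,L2] — begin 0,0,0
+L1 (α=1/2) → [53, 229/2, 35/2]
+L2 (α=2/7) → [615/7, 1213/14, 61/2]
→ [88, 87, 30]

(0,1) stack=L1,L2; from [0,0,0]:
after L1 α=1/2: [101/2, 5, 27]
after L2 α=1/2: [481/4, 88, 128]
rounded: [120, 88, 128]

query (2,1) [L1,L2] — begin 0,0,0
L1 α=1/2: [17/2, 29/2, 197/2]
L2 α=3/4: [485/8, 425/8, 1427/8]
= [61, 53, 178]

(0,3) stack=L1,L2,L3; from [0,0,0]:
+L1 (α=3/4) → [243/4, 513/4, 387/4]
+L2 (α=1) → [35, 73, 249]
+L3 (α=2/5) → [149/5, 393/5, 1059/5]
rounded: [30, 79, 212]

query (0,2) [L1,L2,L3] — begin 0,0,0
L1 α=0: [0, 0, 0]
L2 α=3/5: [48/5, 339/5, 519/5]
L3 α=1/3: [1111/15, 878/15, 686/5]
rounded: [74, 59, 137]

at x=0,y=2 over L1,L2,L3,L4:
+L1 (α=0) → [0, 0, 0]
+L2 (α=3/5) → [48/5, 339/5, 519/5]
+L3 (α=1/3) → [1111/15, 878/15, 686/5]
+L4 (α=1/3) → [2297/45, 5581/45, 1747/15]
→ [51, 124, 116]

query (2,0) [L1,L2,L3,L4] — begin 0,0,0
L1 α=1/2: [35, 69/2, 243/2]
L2 α=1/2: [124, 577/4, 597/4]
L3 α=1/8: [127, 4787/32, 4551/32]
L4 α=3/8: [887/8, 30847/256, 31011/256]
= [111, 120, 121]

(2,3) stack=L1,L2,L3; from [0,0,0]:
L1 α=1/2: [53, 229/2, 35/2]
L2 α=2/7: [615/7, 1213/14, 61/2]
L3 α=3/5: [4086/35, 6064/35, 50]
→ [117, 173, 50]

query (2,1) [L1,L2,L5] — begin 0,0,0
L1 α=1/2: [17/2, 29/2, 197/2]
L2 α=3/4: [485/8, 425/8, 1427/8]
L5 α=4/5: [385/8, 681/40, 3443/40]
= [48, 17, 86]

query (2,0) [L1,L2,L5,L6] — begin 0,0,0
+L1 (α=1/2) → [35, 69/2, 243/2]
+L2 (α=1/2) → [124, 577/4, 597/4]
+L5 (α=3/5) → [272/5, 1363/10, 135/2]
+L6 (α=1/2) → [977/10, 1453/20, 517/4]
rounded: [98, 73, 129]


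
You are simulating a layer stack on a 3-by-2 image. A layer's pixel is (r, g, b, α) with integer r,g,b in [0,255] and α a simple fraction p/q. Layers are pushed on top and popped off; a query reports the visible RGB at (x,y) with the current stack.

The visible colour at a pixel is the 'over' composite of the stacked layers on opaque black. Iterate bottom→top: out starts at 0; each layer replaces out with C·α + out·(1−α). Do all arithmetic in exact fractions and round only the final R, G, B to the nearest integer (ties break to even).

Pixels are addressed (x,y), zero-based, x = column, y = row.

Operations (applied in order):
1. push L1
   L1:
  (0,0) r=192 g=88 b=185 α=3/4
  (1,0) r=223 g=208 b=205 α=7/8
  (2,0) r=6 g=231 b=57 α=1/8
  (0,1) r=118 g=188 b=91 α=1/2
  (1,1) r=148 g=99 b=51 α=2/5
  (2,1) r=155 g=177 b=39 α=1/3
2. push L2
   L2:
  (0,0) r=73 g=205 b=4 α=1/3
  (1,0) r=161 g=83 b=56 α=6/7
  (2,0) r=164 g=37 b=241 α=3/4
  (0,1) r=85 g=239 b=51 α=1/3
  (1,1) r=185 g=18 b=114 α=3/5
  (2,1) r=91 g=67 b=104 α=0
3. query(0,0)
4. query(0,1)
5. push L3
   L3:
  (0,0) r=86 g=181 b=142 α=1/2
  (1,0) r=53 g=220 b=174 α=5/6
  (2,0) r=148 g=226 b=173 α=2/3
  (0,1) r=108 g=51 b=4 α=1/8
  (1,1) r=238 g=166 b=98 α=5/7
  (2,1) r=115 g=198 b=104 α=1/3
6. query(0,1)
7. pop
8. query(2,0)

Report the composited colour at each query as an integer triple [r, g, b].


(0,0) stack=L1,L2; from [0,0,0]:
+L1 (α=3/4) → [144, 66, 555/4]
+L2 (α=1/3) → [361/3, 337/3, 563/6]
= [120, 112, 94]

at x=0,y=1 over L1,L2:
after L1 α=1/2: [59, 94, 91/2]
after L2 α=1/3: [203/3, 427/3, 142/3]
= [68, 142, 47]

query (0,1) [L1,L2,L3] — begin 0,0,0
+L1 (α=1/2) → [59, 94, 91/2]
+L2 (α=1/3) → [203/3, 427/3, 142/3]
+L3 (α=1/8) → [1745/24, 1571/12, 503/12]
= [73, 131, 42]

query (2,0) [L1,L2] — begin 0,0,0
+L1 (α=1/8) → [3/4, 231/8, 57/8]
+L2 (α=3/4) → [1971/16, 1119/32, 5841/32]
= [123, 35, 183]


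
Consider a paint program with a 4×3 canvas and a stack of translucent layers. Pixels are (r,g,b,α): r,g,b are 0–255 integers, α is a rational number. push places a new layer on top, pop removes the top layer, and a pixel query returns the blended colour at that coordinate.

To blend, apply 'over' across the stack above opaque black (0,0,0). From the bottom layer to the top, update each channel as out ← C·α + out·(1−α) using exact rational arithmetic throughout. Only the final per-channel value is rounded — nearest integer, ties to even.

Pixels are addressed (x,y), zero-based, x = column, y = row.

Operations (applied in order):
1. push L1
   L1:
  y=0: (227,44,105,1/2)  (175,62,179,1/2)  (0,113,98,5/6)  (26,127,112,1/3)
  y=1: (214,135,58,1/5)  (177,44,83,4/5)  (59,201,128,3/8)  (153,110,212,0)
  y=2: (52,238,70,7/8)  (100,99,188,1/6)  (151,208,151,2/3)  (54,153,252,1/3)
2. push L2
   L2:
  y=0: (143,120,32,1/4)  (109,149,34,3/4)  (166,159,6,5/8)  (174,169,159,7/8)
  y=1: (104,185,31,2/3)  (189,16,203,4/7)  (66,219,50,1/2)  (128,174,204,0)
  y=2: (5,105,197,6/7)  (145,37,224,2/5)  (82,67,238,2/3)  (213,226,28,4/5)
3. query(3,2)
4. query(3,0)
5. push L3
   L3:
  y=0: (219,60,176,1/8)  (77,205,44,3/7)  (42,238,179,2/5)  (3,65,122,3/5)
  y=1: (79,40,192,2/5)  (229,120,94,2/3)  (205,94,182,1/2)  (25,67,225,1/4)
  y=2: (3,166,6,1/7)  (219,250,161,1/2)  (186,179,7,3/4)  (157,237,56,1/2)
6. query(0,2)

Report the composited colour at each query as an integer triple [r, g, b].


at x=3,y=2 over L1,L2:
after L1 α=1/3: [18, 51, 84]
after L2 α=4/5: [174, 191, 196/5]
rounded: [174, 191, 39]

at x=3,y=0 over L1,L2:
after L1 α=1/3: [26/3, 127/3, 112/3]
after L2 α=7/8: [460/3, 919/6, 3451/24]
rounded: [153, 153, 144]

at x=0,y=2 over L1,L2,L3:
+L1 (α=7/8) → [91/2, 833/4, 245/4]
+L2 (α=6/7) → [151/14, 479/4, 4973/28]
+L3 (α=1/7) → [474/49, 1769/14, 15003/98]
rounded: [10, 126, 153]


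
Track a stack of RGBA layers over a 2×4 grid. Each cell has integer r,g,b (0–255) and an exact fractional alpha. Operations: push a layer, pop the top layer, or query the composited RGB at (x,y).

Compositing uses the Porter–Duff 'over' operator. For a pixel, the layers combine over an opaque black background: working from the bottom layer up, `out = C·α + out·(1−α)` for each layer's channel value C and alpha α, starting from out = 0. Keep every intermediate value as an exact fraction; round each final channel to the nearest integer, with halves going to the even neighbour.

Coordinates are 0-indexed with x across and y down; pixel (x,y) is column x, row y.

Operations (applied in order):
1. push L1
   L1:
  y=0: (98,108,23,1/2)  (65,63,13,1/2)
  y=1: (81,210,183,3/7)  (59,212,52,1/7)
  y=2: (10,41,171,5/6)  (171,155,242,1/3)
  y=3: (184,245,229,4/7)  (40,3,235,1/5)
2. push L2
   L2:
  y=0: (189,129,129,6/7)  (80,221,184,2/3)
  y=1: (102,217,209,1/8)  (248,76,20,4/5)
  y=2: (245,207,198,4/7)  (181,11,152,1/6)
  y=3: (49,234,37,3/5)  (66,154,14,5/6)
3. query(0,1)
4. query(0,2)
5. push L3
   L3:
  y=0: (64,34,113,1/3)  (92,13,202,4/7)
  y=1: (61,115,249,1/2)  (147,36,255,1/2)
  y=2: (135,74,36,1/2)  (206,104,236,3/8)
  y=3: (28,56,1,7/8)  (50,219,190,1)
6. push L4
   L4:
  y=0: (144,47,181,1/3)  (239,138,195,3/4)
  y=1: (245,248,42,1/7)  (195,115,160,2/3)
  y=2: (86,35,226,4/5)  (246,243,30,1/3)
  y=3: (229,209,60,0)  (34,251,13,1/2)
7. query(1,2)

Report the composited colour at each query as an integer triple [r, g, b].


query (0,1) [L1,L2] — begin 0,0,0
after L1 α=3/7: [243/7, 90, 549/7]
after L2 α=1/8: [345/8, 847/8, 379/4]
→ [43, 106, 95]

at x=0,y=2 over L1,L2:
L1 α=5/6: [25/3, 205/6, 285/2]
L2 α=4/7: [1005/7, 1861/14, 2439/14]
= [144, 133, 174]

(1,2) stack=L1,L2,L3,L4; from [0,0,0]:
after L1 α=1/3: [57, 155/3, 242/3]
after L2 α=1/6: [233/3, 404/9, 833/9]
after L3 α=3/8: [3019/24, 1207/18, 10537/72]
after L4 α=1/3: [5971/36, 3394/27, 11617/108]
= [166, 126, 108]


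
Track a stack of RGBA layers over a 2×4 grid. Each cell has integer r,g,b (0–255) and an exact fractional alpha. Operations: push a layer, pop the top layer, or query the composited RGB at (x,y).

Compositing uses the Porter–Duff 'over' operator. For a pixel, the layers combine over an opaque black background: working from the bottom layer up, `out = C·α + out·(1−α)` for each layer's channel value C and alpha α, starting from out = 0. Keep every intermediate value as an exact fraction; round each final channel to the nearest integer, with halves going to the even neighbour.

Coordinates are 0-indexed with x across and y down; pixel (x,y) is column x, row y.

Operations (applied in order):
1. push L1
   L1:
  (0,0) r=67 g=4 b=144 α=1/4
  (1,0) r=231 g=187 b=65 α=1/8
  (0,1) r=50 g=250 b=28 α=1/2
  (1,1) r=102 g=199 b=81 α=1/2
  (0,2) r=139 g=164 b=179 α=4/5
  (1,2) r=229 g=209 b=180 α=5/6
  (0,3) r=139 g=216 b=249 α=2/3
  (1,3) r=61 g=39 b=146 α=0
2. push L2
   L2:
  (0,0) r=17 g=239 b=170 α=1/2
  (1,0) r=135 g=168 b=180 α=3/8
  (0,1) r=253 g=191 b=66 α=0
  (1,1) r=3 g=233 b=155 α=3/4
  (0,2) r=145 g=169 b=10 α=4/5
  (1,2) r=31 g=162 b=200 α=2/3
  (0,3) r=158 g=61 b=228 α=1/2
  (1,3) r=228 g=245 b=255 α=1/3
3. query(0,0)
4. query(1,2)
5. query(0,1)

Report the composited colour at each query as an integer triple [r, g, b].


at x=0,y=0 over L1,L2:
after L1 α=1/4: [67/4, 1, 36]
after L2 α=1/2: [135/8, 120, 103]
→ [17, 120, 103]

at x=1,y=2 over L1,L2:
+L1 (α=5/6) → [1145/6, 1045/6, 150]
+L2 (α=2/3) → [1517/18, 2989/18, 550/3]
rounded: [84, 166, 183]

query (0,1) [L1,L2] — begin 0,0,0
after L1 α=1/2: [25, 125, 14]
after L2 α=0: [25, 125, 14]
= [25, 125, 14]


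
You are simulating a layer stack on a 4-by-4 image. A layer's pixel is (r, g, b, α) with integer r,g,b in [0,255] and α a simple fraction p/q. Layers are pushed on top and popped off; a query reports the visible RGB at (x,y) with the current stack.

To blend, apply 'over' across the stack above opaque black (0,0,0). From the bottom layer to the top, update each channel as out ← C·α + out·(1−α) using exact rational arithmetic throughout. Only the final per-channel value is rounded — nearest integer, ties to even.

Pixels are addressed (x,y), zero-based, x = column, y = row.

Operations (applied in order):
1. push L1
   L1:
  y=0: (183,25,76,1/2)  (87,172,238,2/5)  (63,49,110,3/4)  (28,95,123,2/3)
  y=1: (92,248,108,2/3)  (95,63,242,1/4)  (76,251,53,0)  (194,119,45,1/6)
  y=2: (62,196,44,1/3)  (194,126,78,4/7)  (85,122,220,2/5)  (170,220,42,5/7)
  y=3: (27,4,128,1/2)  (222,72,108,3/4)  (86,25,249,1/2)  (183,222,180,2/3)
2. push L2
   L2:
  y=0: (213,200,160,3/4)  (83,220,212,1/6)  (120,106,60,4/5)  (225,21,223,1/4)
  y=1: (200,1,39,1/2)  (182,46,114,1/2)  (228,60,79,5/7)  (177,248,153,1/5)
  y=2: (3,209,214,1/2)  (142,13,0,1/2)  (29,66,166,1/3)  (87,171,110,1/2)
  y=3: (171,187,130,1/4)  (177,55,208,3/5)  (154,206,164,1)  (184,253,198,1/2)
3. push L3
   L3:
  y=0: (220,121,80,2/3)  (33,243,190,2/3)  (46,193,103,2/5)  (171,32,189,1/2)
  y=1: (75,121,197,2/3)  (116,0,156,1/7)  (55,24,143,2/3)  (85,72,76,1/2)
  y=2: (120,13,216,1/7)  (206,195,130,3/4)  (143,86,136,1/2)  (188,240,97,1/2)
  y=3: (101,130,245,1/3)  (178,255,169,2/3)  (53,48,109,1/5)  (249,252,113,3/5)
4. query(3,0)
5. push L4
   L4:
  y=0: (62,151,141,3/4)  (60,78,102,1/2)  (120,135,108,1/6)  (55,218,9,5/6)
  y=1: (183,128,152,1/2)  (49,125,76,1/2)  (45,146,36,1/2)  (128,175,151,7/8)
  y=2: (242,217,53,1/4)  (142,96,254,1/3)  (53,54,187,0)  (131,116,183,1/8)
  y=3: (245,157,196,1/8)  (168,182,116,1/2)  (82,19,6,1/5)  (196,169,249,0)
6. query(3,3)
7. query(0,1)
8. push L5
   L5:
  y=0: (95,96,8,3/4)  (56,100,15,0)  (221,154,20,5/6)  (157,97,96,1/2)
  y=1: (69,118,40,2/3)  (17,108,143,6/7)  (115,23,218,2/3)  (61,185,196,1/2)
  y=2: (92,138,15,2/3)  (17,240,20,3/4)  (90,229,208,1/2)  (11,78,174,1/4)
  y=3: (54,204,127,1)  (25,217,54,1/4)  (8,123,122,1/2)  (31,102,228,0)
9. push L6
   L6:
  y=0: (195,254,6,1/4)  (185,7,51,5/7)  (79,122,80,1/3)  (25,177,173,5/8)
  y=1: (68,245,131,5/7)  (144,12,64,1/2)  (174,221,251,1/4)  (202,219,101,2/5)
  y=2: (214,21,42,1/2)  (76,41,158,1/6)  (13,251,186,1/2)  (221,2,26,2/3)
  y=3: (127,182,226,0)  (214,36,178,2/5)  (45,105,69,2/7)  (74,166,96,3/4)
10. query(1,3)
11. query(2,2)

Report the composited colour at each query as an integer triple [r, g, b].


(3,0) stack=L1,L2,L3; from [0,0,0]:
+L1 (α=2/3) → [56/3, 190/3, 82]
+L2 (α=1/4) → [281/4, 211/4, 469/4]
+L3 (α=1/2) → [965/8, 339/8, 1225/8]
→ [121, 42, 153]

(3,3) stack=L1,L2,L3,L4; from [0,0,0]:
L1 α=2/3: [122, 148, 120]
L2 α=1/2: [153, 401/2, 159]
L3 α=3/5: [1053/5, 1157/5, 657/5]
L4 α=0: [1053/5, 1157/5, 657/5]
= [211, 231, 131]

query (0,1) [L1,L2,L3,L4] — begin 0,0,0
after L1 α=2/3: [184/3, 496/3, 72]
after L2 α=1/2: [392/3, 499/6, 111/2]
after L3 α=2/3: [842/9, 1951/18, 899/6]
after L4 α=1/2: [2489/18, 4255/36, 1811/12]
rounded: [138, 118, 151]

query (1,3) [L1,L2,L3,L4,L5,L6] — begin 0,0,0
L1 α=3/4: [333/2, 54, 81]
L2 α=3/5: [864/5, 273/5, 786/5]
L3 α=2/3: [2644/15, 941/5, 2476/15]
L4 α=1/2: [2582/15, 1851/10, 2108/15]
L5 α=1/4: [2707/20, 7723/40, 1189/10]
L6 α=2/5: [16681/100, 26049/200, 7127/50]
= [167, 130, 143]

(2,2) stack=L1,L2,L3,L4,L5,L6; from [0,0,0]:
L1 α=2/5: [34, 244/5, 88]
L2 α=1/3: [97/3, 818/15, 114]
L3 α=1/2: [263/3, 1054/15, 125]
L4 α=0: [263/3, 1054/15, 125]
L5 α=1/2: [533/6, 4489/30, 333/2]
L6 α=1/2: [611/12, 12019/60, 705/4]
→ [51, 200, 176]


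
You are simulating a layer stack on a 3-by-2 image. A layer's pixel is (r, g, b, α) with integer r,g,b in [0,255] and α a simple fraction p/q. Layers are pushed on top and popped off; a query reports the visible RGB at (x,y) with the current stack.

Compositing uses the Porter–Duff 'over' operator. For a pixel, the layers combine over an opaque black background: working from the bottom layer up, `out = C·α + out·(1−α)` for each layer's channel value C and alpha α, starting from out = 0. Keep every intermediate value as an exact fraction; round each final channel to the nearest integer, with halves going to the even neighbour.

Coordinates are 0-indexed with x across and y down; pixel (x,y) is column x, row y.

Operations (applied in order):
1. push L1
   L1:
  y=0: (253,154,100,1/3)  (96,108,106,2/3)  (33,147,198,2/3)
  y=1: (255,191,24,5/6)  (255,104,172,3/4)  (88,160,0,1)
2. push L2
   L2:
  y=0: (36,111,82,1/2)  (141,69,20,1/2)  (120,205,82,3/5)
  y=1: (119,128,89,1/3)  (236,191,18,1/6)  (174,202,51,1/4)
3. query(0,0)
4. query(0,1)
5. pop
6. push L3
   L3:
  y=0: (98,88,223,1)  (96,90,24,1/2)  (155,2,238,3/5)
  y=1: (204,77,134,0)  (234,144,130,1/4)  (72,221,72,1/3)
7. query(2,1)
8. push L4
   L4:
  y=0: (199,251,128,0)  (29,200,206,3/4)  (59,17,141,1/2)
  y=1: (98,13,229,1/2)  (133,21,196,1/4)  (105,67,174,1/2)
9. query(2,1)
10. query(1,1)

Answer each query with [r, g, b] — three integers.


at x=0,y=0 over L1,L2:
L1 α=1/3: [253/3, 154/3, 100/3]
L2 α=1/2: [361/6, 487/6, 173/3]
= [60, 81, 58]

query (0,1) [L1,L2] — begin 0,0,0
+L1 (α=5/6) → [425/2, 955/6, 20]
+L2 (α=1/3) → [544/3, 1339/9, 43]
rounded: [181, 149, 43]

(2,1) stack=L1,L3; from [0,0,0]:
after L1 α=1: [88, 160, 0]
after L3 α=1/3: [248/3, 541/3, 24]
rounded: [83, 180, 24]

(2,1) stack=L1,L3,L4; from [0,0,0]:
+L1 (α=1) → [88, 160, 0]
+L3 (α=1/3) → [248/3, 541/3, 24]
+L4 (α=1/2) → [563/6, 371/3, 99]
→ [94, 124, 99]

(1,1) stack=L1,L3,L4; from [0,0,0]:
+L1 (α=3/4) → [765/4, 78, 129]
+L3 (α=1/4) → [3231/16, 189/2, 517/4]
+L4 (α=1/4) → [11821/64, 609/8, 2335/16]
rounded: [185, 76, 146]


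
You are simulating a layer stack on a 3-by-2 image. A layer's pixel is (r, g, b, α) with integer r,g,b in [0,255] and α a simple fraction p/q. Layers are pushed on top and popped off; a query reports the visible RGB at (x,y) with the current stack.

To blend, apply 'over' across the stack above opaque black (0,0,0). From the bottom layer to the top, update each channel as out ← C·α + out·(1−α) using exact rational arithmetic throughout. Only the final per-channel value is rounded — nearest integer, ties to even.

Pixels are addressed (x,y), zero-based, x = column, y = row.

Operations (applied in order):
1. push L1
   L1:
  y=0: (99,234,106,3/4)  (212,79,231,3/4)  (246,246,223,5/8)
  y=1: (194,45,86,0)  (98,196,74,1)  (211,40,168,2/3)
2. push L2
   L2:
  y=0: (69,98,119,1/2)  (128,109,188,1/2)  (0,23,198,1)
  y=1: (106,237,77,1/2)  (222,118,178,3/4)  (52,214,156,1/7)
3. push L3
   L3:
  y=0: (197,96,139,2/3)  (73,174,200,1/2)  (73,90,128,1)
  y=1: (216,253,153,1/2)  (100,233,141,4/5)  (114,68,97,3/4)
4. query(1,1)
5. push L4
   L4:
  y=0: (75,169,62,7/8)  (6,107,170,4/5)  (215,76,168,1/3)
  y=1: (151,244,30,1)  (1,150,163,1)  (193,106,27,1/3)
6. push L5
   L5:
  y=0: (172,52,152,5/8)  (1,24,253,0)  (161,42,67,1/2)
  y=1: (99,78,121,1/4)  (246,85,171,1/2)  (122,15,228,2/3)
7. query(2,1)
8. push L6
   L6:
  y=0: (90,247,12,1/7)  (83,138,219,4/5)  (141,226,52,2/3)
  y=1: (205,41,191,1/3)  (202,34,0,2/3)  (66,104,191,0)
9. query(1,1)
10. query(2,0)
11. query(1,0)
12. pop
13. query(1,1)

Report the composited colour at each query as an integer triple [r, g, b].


at x=1,y=1 over L1,L2,L3:
+L1 (α=1) → [98, 196, 74]
+L2 (α=3/4) → [191, 275/2, 152]
+L3 (α=4/5) → [591/5, 2139/10, 716/5]
= [118, 214, 143]

at x=2,y=1 over L1,L2,L3,L4,L5:
+L1 (α=2/3) → [422/3, 80/3, 112]
+L2 (α=1/7) → [128, 374/7, 828/7]
+L3 (α=3/4) → [235/2, 901/14, 2865/28]
+L4 (α=1/3) → [428/3, 1643/21, 1081/14]
+L5 (α=2/3) → [1160/9, 2273/63, 7465/42]
rounded: [129, 36, 178]

query (1,1) [L1,L2,L3,L4,L5,L6] — begin 0,0,0
after L1 α=1: [98, 196, 74]
after L2 α=3/4: [191, 275/2, 152]
after L3 α=4/5: [591/5, 2139/10, 716/5]
after L4 α=1: [1, 150, 163]
after L5 α=1/2: [247/2, 235/2, 167]
after L6 α=2/3: [1055/6, 371/6, 167/3]
= [176, 62, 56]

at x=2,y=0 over L1,L2,L3,L4,L5,L6:
+L1 (α=5/8) → [615/4, 615/4, 1115/8]
+L2 (α=1) → [0, 23, 198]
+L3 (α=1) → [73, 90, 128]
+L4 (α=1/3) → [361/3, 256/3, 424/3]
+L5 (α=1/2) → [422/3, 191/3, 625/6]
+L6 (α=2/3) → [1268/9, 1547/9, 1249/18]
rounded: [141, 172, 69]

at x=1,y=0 over L1,L2,L3,L4,L5,L6:
L1 α=3/4: [159, 237/4, 693/4]
L2 α=1/2: [287/2, 673/8, 1445/8]
L3 α=1/2: [433/4, 2065/16, 3045/16]
L4 α=4/5: [529/20, 8913/80, 2785/16]
L5 α=0: [529/20, 8913/80, 2785/16]
L6 α=4/5: [7169/100, 53073/400, 16801/80]
→ [72, 133, 210]

(1,1) stack=L1,L2,L3,L4,L5; from [0,0,0]:
+L1 (α=1) → [98, 196, 74]
+L2 (α=3/4) → [191, 275/2, 152]
+L3 (α=4/5) → [591/5, 2139/10, 716/5]
+L4 (α=1) → [1, 150, 163]
+L5 (α=1/2) → [247/2, 235/2, 167]
= [124, 118, 167]


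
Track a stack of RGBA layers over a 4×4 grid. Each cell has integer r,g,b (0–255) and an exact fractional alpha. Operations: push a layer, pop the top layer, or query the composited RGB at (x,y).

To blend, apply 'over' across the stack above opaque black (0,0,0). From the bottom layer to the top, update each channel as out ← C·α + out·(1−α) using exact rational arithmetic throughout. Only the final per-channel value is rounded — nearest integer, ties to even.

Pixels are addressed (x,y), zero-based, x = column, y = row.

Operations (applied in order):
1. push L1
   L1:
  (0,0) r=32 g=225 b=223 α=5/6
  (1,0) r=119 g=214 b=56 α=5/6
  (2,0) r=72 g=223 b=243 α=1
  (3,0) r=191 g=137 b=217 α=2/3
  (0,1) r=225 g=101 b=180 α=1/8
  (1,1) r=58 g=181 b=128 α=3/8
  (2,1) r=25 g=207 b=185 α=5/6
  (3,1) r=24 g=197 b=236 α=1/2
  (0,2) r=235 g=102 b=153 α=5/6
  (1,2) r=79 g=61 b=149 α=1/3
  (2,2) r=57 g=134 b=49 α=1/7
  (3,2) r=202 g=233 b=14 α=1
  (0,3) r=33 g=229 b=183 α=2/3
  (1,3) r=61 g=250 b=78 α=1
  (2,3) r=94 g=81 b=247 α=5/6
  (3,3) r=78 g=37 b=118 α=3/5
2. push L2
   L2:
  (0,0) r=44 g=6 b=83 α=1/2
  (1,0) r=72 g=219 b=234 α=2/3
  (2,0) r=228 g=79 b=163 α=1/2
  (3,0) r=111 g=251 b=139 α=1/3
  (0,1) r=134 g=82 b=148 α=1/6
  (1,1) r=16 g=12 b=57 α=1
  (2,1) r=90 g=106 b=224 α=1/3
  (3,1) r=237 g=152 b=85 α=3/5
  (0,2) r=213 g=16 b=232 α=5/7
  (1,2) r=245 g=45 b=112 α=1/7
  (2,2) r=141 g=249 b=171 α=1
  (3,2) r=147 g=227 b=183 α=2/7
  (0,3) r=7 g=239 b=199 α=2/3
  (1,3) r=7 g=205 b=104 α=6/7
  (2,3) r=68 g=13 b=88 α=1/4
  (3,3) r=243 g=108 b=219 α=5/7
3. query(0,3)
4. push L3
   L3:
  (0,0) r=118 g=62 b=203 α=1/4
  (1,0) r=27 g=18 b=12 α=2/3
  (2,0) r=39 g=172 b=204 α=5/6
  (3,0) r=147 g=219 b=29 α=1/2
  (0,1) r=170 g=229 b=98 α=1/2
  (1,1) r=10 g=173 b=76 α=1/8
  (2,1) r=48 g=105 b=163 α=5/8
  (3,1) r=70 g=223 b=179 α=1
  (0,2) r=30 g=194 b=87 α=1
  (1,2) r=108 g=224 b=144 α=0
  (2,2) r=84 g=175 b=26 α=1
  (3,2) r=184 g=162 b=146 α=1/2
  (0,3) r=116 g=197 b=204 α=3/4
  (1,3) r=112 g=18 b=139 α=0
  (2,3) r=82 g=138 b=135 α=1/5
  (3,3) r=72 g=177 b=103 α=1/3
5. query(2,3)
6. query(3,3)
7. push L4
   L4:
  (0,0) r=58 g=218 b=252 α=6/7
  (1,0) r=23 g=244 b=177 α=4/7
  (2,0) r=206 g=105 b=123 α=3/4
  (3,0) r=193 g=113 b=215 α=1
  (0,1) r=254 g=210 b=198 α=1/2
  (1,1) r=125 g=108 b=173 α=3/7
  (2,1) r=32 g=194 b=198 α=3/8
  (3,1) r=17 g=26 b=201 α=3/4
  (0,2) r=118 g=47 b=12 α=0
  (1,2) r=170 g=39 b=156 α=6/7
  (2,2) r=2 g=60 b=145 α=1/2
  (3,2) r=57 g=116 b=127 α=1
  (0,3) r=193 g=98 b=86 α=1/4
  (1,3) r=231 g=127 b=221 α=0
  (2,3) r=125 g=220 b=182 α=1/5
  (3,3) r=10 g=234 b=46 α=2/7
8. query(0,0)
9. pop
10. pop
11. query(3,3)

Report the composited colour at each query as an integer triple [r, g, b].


query (0,3) [L1,L2] — begin 0,0,0
after L1 α=2/3: [22, 458/3, 122]
after L2 α=2/3: [12, 1892/9, 520/3]
= [12, 210, 173]

query (2,3) [L1,L2,L3] — begin 0,0,0
L1 α=5/6: [235/3, 135/2, 1235/6]
L2 α=1/4: [303/4, 431/8, 1411/8]
L3 α=1/5: [77, 707/10, 1681/10]
= [77, 71, 168]

at x=3,y=3 over L1,L2,L3:
after L1 α=3/5: [234/5, 111/5, 354/5]
after L2 α=5/7: [6543/35, 2922/35, 6183/35]
after L3 α=1/3: [5202/35, 4013/35, 15971/105]
→ [149, 115, 152]

at x=0,y=0 over L1,L2,L3,L4:
L1 α=5/6: [80/3, 375/2, 1115/6]
L2 α=1/2: [106/3, 387/4, 1613/12]
L3 α=1/4: [56, 1409/16, 2425/16]
L4 α=6/7: [404/7, 3191/16, 26617/112]
→ [58, 199, 238]

query (3,3) [L1,L2] — begin 0,0,0
after L1 α=3/5: [234/5, 111/5, 354/5]
after L2 α=5/7: [6543/35, 2922/35, 6183/35]
= [187, 83, 177]


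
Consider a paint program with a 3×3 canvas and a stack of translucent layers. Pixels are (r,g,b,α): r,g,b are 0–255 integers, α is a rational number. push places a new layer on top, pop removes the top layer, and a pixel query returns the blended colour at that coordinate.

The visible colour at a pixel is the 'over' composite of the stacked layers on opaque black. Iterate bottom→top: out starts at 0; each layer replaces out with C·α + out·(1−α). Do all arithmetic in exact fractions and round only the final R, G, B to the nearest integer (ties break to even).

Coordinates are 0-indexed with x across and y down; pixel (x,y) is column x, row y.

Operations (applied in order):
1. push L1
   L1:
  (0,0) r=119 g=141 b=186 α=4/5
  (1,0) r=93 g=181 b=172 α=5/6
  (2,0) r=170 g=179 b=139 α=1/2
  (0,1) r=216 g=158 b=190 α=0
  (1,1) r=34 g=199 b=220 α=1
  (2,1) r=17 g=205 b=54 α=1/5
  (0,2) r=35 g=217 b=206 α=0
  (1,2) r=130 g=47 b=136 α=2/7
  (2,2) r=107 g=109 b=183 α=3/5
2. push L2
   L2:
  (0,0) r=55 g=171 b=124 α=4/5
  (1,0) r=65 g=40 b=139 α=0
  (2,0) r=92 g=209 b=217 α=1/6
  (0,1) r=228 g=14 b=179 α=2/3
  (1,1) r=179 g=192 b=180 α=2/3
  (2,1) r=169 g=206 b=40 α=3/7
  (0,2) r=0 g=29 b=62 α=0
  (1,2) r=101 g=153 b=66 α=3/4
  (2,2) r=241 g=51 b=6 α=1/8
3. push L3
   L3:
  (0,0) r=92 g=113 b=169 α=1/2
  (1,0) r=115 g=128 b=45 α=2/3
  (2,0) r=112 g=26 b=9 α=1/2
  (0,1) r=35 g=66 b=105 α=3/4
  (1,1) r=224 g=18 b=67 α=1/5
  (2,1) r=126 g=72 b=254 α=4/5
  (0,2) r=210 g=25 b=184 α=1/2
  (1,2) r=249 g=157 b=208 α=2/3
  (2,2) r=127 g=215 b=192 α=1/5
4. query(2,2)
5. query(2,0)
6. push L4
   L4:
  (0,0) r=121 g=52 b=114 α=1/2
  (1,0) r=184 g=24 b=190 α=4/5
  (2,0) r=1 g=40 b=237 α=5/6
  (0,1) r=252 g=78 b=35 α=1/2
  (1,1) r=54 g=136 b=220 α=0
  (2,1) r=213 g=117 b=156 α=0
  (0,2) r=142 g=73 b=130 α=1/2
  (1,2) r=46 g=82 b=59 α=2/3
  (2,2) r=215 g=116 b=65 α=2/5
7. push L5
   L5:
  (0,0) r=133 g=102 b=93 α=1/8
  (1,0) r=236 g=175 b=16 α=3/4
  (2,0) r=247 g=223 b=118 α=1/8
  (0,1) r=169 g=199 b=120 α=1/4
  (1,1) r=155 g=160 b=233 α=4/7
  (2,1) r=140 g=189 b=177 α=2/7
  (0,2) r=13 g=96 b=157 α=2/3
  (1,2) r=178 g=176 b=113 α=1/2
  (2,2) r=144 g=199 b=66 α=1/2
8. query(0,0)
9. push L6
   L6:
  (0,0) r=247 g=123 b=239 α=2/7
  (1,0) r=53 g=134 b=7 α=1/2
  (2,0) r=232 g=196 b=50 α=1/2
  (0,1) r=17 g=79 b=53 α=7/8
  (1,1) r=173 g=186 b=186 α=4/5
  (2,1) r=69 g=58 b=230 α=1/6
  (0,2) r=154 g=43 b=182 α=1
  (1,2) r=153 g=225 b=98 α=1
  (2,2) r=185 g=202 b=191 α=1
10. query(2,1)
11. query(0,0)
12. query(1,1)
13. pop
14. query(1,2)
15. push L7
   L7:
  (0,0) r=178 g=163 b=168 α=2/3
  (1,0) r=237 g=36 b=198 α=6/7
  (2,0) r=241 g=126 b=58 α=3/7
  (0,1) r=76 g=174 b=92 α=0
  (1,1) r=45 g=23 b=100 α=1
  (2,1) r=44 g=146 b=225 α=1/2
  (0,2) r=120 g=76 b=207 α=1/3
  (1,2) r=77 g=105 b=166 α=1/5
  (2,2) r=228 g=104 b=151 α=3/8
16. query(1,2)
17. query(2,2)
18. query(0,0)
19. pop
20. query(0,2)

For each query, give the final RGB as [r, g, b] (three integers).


(2,2) stack=L1,L2,L3; from [0,0,0]:
after L1 α=3/5: [321/5, 327/5, 549/5]
after L2 α=1/8: [863/10, 318/5, 3873/40]
after L3 α=1/5: [2361/25, 2347/25, 5793/50]
rounded: [94, 94, 116]

query (2,0) [L1,L2,L3] — begin 0,0,0
+L1 (α=1/2) → [85, 179/2, 139/2]
+L2 (α=1/6) → [517/6, 1313/12, 1129/12]
+L3 (α=1/2) → [1189/12, 1625/24, 1237/24]
→ [99, 68, 52]

at x=0,y=0 over L1,L2,L3,L4,L5:
L1 α=4/5: [476/5, 564/5, 744/5]
L2 α=4/5: [1576/25, 3984/25, 3224/25]
L3 α=1/2: [1938/25, 6809/50, 7449/50]
L4 α=1/2: [4963/50, 9409/100, 13149/100]
L5 α=1/8: [41391/400, 76063/800, 101343/800]
rounded: [103, 95, 127]

at x=2,y=1 over L1,L2,L3,L4,L5,L6:
L1 α=1/5: [17/5, 41, 54/5]
L2 α=3/7: [2603/35, 782/7, 816/35]
L3 α=4/5: [20243/175, 2798/35, 36376/175]
L4 α=0: [20243/175, 2798/35, 36376/175]
L5 α=2/7: [30043/245, 5444/49, 48766/245]
L6 α=1/6: [16712/147, 15031/147, 10006/49]
→ [114, 102, 204]

at x=0,y=0 over L1,L2,L3,L4,L5,L6:
+L1 (α=4/5) → [476/5, 564/5, 744/5]
+L2 (α=4/5) → [1576/25, 3984/25, 3224/25]
+L3 (α=1/2) → [1938/25, 6809/50, 7449/50]
+L4 (α=1/2) → [4963/50, 9409/100, 13149/100]
+L5 (α=1/8) → [41391/400, 76063/800, 101343/800]
+L6 (α=2/7) → [80911/560, 16489/160, 177823/1120]
= [144, 103, 159]

query (1,1) [L1,L2,L3,L4,L5,L6] — begin 0,0,0
after L1 α=1: [34, 199, 220]
after L2 α=2/3: [392/3, 583/3, 580/3]
after L3 α=1/5: [448/3, 2386/15, 2521/15]
after L4 α=0: [448/3, 2386/15, 2521/15]
after L5 α=4/7: [1068/7, 798/5, 7181/35]
after L6 α=4/5: [5912/35, 4518/25, 33221/175]
rounded: [169, 181, 190]

at x=1,y=2 over L1,L2,L3,L4,L5:
L1 α=2/7: [260/7, 94/7, 272/7]
L2 α=3/4: [2381/28, 3307/28, 829/14]
L3 α=2/3: [16325/84, 4033/28, 6653/42]
L4 α=2/3: [24053/252, 2875/28, 11609/126]
L5 α=1/2: [68909/504, 7803/56, 25847/252]
= [137, 139, 103]

(1,2) stack=L1,L2,L3,L4,L5,L7; from [0,0,0]:
+L1 (α=2/7) → [260/7, 94/7, 272/7]
+L2 (α=3/4) → [2381/28, 3307/28, 829/14]
+L3 (α=2/3) → [16325/84, 4033/28, 6653/42]
+L4 (α=2/3) → [24053/252, 2875/28, 11609/126]
+L5 (α=1/2) → [68909/504, 7803/56, 25847/252]
+L7 (α=1/5) → [78611/630, 9273/70, 7261/63]
→ [125, 132, 115]

at x=2,y=2 over L1,L2,L3,L4,L5,L7:
+L1 (α=3/5) → [321/5, 327/5, 549/5]
+L2 (α=1/8) → [863/10, 318/5, 3873/40]
+L3 (α=1/5) → [2361/25, 2347/25, 5793/50]
+L4 (α=2/5) → [17833/125, 12841/125, 23879/250]
+L5 (α=1/2) → [35833/250, 18858/125, 40379/500]
+L7 (α=3/8) → [70033/400, 13329/100, 85679/800]
= [175, 133, 107]

at x=0,y=0 over L1,L2,L3,L4,L5,L7:
+L1 (α=4/5) → [476/5, 564/5, 744/5]
+L2 (α=4/5) → [1576/25, 3984/25, 3224/25]
+L3 (α=1/2) → [1938/25, 6809/50, 7449/50]
+L4 (α=1/2) → [4963/50, 9409/100, 13149/100]
+L5 (α=1/8) → [41391/400, 76063/800, 101343/800]
+L7 (α=2/3) → [183791/1200, 336863/2400, 123381/800]
→ [153, 140, 154]

query (0,2) [L1,L2,L3,L4,L5] — begin 0,0,0
L1 α=0: [0, 0, 0]
L2 α=0: [0, 0, 0]
L3 α=1/2: [105, 25/2, 92]
L4 α=1/2: [247/2, 171/4, 111]
L5 α=2/3: [299/6, 313/4, 425/3]
rounded: [50, 78, 142]


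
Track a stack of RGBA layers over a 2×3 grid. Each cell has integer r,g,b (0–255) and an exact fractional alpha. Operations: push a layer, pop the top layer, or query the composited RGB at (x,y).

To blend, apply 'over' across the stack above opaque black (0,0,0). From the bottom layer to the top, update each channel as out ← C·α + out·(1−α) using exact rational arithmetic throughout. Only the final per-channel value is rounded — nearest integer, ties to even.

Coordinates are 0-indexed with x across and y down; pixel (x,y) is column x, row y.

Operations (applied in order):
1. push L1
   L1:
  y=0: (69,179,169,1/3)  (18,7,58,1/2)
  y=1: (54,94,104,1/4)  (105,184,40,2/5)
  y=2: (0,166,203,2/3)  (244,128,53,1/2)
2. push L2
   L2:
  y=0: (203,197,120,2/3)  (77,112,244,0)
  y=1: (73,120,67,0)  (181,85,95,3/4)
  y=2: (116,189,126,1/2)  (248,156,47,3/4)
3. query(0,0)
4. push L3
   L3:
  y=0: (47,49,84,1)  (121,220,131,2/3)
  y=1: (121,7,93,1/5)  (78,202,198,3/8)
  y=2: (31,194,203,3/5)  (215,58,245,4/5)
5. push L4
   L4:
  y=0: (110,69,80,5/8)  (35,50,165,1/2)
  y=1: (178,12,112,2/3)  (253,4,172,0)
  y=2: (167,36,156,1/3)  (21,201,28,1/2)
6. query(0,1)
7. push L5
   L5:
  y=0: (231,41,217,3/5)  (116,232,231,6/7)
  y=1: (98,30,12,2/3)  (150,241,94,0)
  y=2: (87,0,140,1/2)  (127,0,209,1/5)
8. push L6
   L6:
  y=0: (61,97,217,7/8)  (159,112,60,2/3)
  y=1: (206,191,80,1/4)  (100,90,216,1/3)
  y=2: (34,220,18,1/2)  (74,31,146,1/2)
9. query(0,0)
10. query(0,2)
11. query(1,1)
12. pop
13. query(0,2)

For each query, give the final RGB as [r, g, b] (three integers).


query (0,0) [L1,L2] — begin 0,0,0
+L1 (α=1/3) → [23, 179/3, 169/3]
+L2 (α=2/3) → [143, 1361/9, 889/9]
rounded: [143, 151, 99]

at x=0,y=1 over L1,L2,L3,L4:
L1 α=1/4: [27/2, 47/2, 26]
L2 α=0: [27/2, 47/2, 26]
L3 α=1/5: [35, 101/5, 197/5]
L4 α=2/3: [391/3, 221/15, 439/5]
rounded: [130, 15, 88]

query (0,0) [L1,L2,L3,L4,L5,L6] — begin 0,0,0
L1 α=1/3: [23, 179/3, 169/3]
L2 α=2/3: [143, 1361/9, 889/9]
L3 α=1: [47, 49, 84]
L4 α=5/8: [691/8, 123/2, 163/2]
L5 α=3/5: [3463/20, 246/5, 814/5]
L6 α=7/8: [12003/160, 3641/40, 8409/40]
→ [75, 91, 210]

(0,2) stack=L1,L2,L3,L4,L5,L6; from [0,0,0]:
+L1 (α=2/3) → [0, 332/3, 406/3]
+L2 (α=1/2) → [58, 899/6, 392/3]
+L3 (α=3/5) → [209/5, 529/3, 2611/15]
+L4 (α=1/3) → [1253/15, 1166/9, 7562/45]
+L5 (α=1/2) → [1279/15, 583/9, 6931/45]
+L6 (α=1/2) → [1789/30, 2563/18, 7741/90]
→ [60, 142, 86]

query (1,1) [L1,L2,L3,L4,L5,L6] — begin 0,0,0
L1 α=2/5: [42, 368/5, 16]
L2 α=3/4: [585/4, 1643/20, 301/4]
L3 α=3/8: [3861/32, 4067/32, 3881/32]
L4 α=0: [3861/32, 4067/32, 3881/32]
L5 α=0: [3861/32, 4067/32, 3881/32]
L6 α=1/3: [5461/48, 5507/48, 7337/48]
→ [114, 115, 153]

at x=0,y=2 over L1,L2,L3,L4,L5:
after L1 α=2/3: [0, 332/3, 406/3]
after L2 α=1/2: [58, 899/6, 392/3]
after L3 α=3/5: [209/5, 529/3, 2611/15]
after L4 α=1/3: [1253/15, 1166/9, 7562/45]
after L5 α=1/2: [1279/15, 583/9, 6931/45]
rounded: [85, 65, 154]


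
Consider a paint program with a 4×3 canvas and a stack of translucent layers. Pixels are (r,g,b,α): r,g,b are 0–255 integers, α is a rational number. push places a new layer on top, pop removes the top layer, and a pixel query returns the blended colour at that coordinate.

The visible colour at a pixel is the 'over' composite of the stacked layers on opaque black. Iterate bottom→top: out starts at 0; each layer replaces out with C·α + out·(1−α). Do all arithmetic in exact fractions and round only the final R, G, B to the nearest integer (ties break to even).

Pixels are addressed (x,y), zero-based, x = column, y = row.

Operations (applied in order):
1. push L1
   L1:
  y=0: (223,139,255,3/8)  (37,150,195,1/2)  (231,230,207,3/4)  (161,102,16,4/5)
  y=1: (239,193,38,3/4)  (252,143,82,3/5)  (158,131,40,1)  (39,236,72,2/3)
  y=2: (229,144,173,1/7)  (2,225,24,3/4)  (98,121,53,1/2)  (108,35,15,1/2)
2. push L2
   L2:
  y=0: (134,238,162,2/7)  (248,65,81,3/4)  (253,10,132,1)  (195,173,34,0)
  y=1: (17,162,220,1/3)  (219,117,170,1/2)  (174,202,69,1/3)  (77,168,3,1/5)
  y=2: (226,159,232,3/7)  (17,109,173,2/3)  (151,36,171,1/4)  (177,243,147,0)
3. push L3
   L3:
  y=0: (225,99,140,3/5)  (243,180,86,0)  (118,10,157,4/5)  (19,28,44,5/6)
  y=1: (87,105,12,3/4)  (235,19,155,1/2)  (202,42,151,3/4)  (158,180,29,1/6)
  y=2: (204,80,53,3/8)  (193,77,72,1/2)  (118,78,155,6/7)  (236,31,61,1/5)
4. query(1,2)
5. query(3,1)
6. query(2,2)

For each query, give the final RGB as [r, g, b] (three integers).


(1,2) stack=L1,L2,L3; from [0,0,0]:
+L1 (α=3/4) → [3/2, 675/4, 18]
+L2 (α=2/3) → [71/6, 1547/12, 364/3]
+L3 (α=1/2) → [1229/12, 2471/24, 290/3]
→ [102, 103, 97]

at x=3,y=1 over L1,L2,L3:
after L1 α=2/3: [26, 472/3, 48]
after L2 α=1/5: [181/5, 2392/15, 39]
after L3 α=1/6: [113/2, 1466/9, 112/3]
= [56, 163, 37]

(2,2) stack=L1,L2,L3; from [0,0,0]:
after L1 α=1/2: [49, 121/2, 53/2]
after L2 α=1/4: [149/2, 435/8, 501/8]
after L3 α=6/7: [1565/14, 597/8, 7941/56]
= [112, 75, 142]


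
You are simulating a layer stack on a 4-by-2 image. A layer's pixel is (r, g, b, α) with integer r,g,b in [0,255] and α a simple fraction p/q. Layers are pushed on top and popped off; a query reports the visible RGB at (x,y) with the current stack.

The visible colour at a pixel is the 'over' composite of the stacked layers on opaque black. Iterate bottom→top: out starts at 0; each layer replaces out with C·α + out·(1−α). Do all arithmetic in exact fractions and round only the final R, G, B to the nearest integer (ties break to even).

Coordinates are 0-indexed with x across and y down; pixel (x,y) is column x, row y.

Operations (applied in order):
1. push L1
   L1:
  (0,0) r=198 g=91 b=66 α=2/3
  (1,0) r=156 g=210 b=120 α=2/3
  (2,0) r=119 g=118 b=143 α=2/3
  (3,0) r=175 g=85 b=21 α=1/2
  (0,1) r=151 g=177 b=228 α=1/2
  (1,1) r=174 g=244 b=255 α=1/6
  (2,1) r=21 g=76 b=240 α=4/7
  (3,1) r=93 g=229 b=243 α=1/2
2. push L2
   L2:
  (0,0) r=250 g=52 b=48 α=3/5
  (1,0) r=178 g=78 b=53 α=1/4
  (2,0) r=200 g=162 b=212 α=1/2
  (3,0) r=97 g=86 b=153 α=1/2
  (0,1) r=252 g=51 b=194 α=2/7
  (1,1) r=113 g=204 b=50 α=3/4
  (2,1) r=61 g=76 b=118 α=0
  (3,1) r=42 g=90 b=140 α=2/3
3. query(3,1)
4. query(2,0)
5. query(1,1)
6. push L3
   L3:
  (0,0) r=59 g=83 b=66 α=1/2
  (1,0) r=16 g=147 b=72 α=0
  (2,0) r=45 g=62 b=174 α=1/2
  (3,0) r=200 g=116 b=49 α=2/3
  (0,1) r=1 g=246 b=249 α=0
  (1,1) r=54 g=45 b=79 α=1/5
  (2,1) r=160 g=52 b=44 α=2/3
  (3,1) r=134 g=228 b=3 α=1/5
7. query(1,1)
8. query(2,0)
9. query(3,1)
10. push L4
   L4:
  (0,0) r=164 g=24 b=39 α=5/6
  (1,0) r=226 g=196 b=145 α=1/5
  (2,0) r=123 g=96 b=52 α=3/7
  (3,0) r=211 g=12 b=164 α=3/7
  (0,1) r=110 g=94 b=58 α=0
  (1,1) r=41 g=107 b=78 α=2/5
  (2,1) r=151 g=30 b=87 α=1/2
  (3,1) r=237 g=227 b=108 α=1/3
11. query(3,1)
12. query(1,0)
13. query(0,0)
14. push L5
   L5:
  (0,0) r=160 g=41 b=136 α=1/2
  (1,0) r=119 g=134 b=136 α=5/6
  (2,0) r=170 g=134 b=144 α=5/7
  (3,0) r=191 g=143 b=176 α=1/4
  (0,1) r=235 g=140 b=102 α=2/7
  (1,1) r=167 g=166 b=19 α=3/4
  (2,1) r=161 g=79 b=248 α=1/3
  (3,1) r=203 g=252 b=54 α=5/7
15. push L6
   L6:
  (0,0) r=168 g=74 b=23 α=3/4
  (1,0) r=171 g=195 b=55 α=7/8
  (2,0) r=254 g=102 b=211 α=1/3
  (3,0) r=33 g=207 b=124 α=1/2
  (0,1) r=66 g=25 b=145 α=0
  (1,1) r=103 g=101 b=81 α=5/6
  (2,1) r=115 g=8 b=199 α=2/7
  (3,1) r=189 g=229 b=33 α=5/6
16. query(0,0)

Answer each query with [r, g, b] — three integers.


query (3,1) [L1,L2] — begin 0,0,0
L1 α=1/2: [93/2, 229/2, 243/2]
L2 α=2/3: [87/2, 589/6, 803/6]
= [44, 98, 134]

query (2,0) [L1,L2] — begin 0,0,0
L1 α=2/3: [238/3, 236/3, 286/3]
L2 α=1/2: [419/3, 361/3, 461/3]
rounded: [140, 120, 154]

(1,1) stack=L1,L2; from [0,0,0]:
+L1 (α=1/6) → [29, 122/3, 85/2]
+L2 (α=3/4) → [92, 979/6, 385/8]
= [92, 163, 48]

query (1,1) [L1,L2,L3] — begin 0,0,0
after L1 α=1/6: [29, 122/3, 85/2]
after L2 α=3/4: [92, 979/6, 385/8]
after L3 α=1/5: [422/5, 2093/15, 543/10]
rounded: [84, 140, 54]

at x=2,y=0 over L1,L2,L3:
+L1 (α=2/3) → [238/3, 236/3, 286/3]
+L2 (α=1/2) → [419/3, 361/3, 461/3]
+L3 (α=1/2) → [277/3, 547/6, 983/6]
= [92, 91, 164]

(3,1) stack=L1,L2,L3; from [0,0,0]:
+L1 (α=1/2) → [93/2, 229/2, 243/2]
+L2 (α=2/3) → [87/2, 589/6, 803/6]
+L3 (α=1/5) → [308/5, 1862/15, 323/3]
→ [62, 124, 108]

at x=3,y=1 over L1,L2,L3,L4:
after L1 α=1/2: [93/2, 229/2, 243/2]
after L2 α=2/3: [87/2, 589/6, 803/6]
after L3 α=1/5: [308/5, 1862/15, 323/3]
after L4 α=1/3: [1801/15, 7129/45, 970/9]
rounded: [120, 158, 108]

(1,0) stack=L1,L2,L3,L4; from [0,0,0]:
after L1 α=2/3: [104, 140, 80]
after L2 α=1/4: [245/2, 249/2, 293/4]
after L3 α=0: [245/2, 249/2, 293/4]
after L4 α=1/5: [716/5, 694/5, 438/5]
= [143, 139, 88]

(0,0) stack=L1,L2,L3,L4; from [0,0,0]:
L1 α=2/3: [132, 182/3, 44]
L2 α=3/5: [1014/5, 832/15, 232/5]
L3 α=1/2: [1309/10, 2077/30, 281/5]
L4 α=5/6: [9509/60, 5677/180, 628/15]
rounded: [158, 32, 42]

(0,0) stack=L1,L2,L3,L4,L5,L6; from [0,0,0]:
+L1 (α=2/3) → [132, 182/3, 44]
+L2 (α=3/5) → [1014/5, 832/15, 232/5]
+L3 (α=1/2) → [1309/10, 2077/30, 281/5]
+L4 (α=5/6) → [9509/60, 5677/180, 628/15]
+L5 (α=1/2) → [19109/120, 13057/360, 1334/15]
+L6 (α=3/4) → [79589/480, 92977/1440, 2369/60]
→ [166, 65, 39]


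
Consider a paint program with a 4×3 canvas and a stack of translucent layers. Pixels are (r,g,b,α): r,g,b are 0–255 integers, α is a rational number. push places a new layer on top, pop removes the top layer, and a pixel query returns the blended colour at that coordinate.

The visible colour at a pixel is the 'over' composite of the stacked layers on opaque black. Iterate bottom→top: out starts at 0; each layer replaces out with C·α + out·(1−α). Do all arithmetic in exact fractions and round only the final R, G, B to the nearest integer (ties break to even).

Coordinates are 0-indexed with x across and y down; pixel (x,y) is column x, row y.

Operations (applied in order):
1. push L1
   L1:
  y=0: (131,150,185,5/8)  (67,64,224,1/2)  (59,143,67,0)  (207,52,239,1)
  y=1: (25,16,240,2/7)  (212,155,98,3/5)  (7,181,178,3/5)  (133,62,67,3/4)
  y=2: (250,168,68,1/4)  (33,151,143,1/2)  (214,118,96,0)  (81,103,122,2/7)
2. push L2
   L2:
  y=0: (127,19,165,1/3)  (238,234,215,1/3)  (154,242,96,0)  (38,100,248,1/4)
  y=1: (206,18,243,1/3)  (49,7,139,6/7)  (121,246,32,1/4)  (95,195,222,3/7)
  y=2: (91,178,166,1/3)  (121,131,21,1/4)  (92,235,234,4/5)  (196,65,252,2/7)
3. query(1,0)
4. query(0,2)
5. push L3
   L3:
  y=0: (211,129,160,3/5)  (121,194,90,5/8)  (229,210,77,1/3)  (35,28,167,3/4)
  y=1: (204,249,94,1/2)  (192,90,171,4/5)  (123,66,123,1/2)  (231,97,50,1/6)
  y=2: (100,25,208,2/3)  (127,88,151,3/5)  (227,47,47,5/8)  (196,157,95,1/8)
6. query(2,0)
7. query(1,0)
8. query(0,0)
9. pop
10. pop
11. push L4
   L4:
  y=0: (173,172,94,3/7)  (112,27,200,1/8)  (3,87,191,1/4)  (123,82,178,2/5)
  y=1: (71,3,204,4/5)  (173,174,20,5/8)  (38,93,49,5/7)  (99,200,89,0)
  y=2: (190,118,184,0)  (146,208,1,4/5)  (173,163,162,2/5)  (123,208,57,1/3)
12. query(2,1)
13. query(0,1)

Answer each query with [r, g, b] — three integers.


at x=1,y=0 over L1,L2:
after L1 α=1/2: [67/2, 32, 112]
after L2 α=1/3: [305/3, 298/3, 439/3]
rounded: [102, 99, 146]

(0,2) stack=L1,L2; from [0,0,0]:
+L1 (α=1/4) → [125/2, 42, 17]
+L2 (α=1/3) → [72, 262/3, 200/3]
rounded: [72, 87, 67]

at x=2,y=0 over L1,L2,L3:
+L1 (α=0) → [0, 0, 0]
+L2 (α=0) → [0, 0, 0]
+L3 (α=1/3) → [229/3, 70, 77/3]
→ [76, 70, 26]

at x=1,y=0 over L1,L2,L3:
after L1 α=1/2: [67/2, 32, 112]
after L2 α=1/3: [305/3, 298/3, 439/3]
after L3 α=5/8: [455/4, 317/2, 889/8]
rounded: [114, 158, 111]

(0,0) stack=L1,L2,L3; from [0,0,0]:
after L1 α=5/8: [655/8, 375/4, 925/8]
after L2 α=1/3: [1163/12, 413/6, 1585/12]
after L3 α=3/5: [4961/30, 1574/15, 893/6]
→ [165, 105, 149]

at x=2,y=1 over L1,L4:
after L1 α=3/5: [21/5, 543/5, 534/5]
after L4 α=5/7: [992/35, 3411/35, 2293/35]
= [28, 97, 66]

(0,1) stack=L1,L4; from [0,0,0]:
L1 α=2/7: [50/7, 32/7, 480/7]
L4 α=4/5: [2038/35, 116/35, 6192/35]
→ [58, 3, 177]
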